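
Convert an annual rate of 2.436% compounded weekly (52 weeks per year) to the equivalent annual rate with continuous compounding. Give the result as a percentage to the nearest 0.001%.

EAR = (1 + 0.02436/52)^52 − 1 = 0.024653.
Equivalent continuous rate: r = ln(1 + 0.024653) = 0.024354 = 2.435%.

2.435%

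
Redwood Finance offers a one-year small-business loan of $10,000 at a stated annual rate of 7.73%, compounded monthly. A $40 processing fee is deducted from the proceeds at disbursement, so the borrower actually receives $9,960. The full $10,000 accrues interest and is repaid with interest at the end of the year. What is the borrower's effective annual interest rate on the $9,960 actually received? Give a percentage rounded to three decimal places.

Amount owed after one year: 10,000 × (1 + 0.0773/12)^12 = 10,000 × 1.080098 = $10,800.98.
Effective rate on net proceeds: 10,800.98 / 9,960 − 1 = 0.084436 = 8.444%.

8.444%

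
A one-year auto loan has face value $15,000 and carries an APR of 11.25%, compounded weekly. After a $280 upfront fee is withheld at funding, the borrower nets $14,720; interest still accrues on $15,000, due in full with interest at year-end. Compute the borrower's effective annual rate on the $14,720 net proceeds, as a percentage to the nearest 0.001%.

14.022%

Amount owed after one year: 15,000 × (1 + 0.1125/52)^52 = 15,000 × 1.118936 = $16,784.04.
Effective rate on net proceeds: 16,784.04 / 14,720 − 1 = 0.140220 = 14.022%.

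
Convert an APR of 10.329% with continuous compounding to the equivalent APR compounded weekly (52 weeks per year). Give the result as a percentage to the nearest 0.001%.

10.339%

EAR under continuous compounding: e^0.10329 − 1 = 0.108813.
Solve (1 + r/52)^52 = 1.108813: r/52 = 1.108813^(1/52) − 1 = 0.001988, so r = 0.103393 = 10.339%.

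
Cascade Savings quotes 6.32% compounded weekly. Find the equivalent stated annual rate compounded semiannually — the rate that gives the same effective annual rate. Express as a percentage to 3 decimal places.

EAR = (1 + 0.0632/52)^52 − 1 = 0.065199.
Solve (1 + r/2)^2 = 1.065199: r/2 = 1.065199^(1/2) − 1 = 0.032085, so r = 0.064170 = 6.417%.

6.417%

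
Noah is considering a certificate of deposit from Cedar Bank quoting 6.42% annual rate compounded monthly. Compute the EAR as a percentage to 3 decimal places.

EAR = (1 + 0.0642/12)^12 − 1.
= 1.066123 − 1 = 6.612%.

6.612%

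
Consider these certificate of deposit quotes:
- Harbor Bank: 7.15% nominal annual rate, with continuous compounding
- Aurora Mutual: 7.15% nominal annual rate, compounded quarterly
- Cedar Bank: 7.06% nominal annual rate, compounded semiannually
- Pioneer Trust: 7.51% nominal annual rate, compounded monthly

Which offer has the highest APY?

Harbor Bank: e^0.0715 − 1 = 7.412%
Aurora Mutual: (1 + 0.0715/4)^4 − 1 = 7.344%
Cedar Bank: (1 + 0.0706/2)^2 − 1 = 7.185%
Pioneer Trust: (1 + 0.0751/12)^12 − 1 = 7.774%
The highest effective annual rate is Pioneer Trust at 7.774%.

Pioneer Trust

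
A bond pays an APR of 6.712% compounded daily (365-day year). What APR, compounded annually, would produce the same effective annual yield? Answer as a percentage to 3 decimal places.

6.942%

EAR = (1 + 0.06712/365)^365 − 1 = 0.069417.
Compounded annually, the equivalent nominal rate is the EAR itself: 6.942%.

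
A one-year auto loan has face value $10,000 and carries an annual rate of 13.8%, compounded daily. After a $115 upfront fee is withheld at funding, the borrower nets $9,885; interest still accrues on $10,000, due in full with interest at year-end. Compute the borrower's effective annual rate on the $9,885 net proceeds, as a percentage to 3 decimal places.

Amount owed after one year: 10,000 × (1 + 0.138/365)^365 = 10,000 × 1.147946 = $11,479.46.
Effective rate on net proceeds: 11,479.46 / 9,885 − 1 = 0.161301 = 16.130%.

16.130%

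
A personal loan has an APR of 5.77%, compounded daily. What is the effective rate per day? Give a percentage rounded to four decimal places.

With a nominal annual rate compounded daily, the periodic rate is the nominal rate divided by 365.
i = 0.0577 / 365 = 0.0001581 = 0.0158%.

0.0158%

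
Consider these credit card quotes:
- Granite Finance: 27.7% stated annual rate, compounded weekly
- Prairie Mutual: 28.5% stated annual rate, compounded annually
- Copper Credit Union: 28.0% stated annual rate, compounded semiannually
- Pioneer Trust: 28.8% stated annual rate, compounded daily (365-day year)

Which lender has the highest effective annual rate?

Granite Finance: (1 + 0.277/52)^52 − 1 = 31.820%
Prairie Mutual: compounded annually, EAR = 28.500%
Copper Credit Union: (1 + 0.280/2)^2 − 1 = 29.960%
Pioneer Trust: (1 + 0.288/365)^365 − 1 = 33.361%
The highest effective annual rate is Pioneer Trust at 33.361%.

Pioneer Trust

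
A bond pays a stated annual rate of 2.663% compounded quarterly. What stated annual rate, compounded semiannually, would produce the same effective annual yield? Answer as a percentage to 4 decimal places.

EAR = (1 + 0.02663/4)^4 − 1 = 0.026897.
Solve (1 + r/2)^2 = 1.026897: r/2 = 1.026897^(1/2) − 1 = 0.013359, so r = 0.026719 = 2.6719%.

2.6719%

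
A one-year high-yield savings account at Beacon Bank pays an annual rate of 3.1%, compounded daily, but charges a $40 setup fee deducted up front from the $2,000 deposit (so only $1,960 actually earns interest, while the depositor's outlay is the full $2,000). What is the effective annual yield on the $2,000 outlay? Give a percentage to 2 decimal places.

1.09%

Value after one year: 1,960 × (1 + 0.031/365)^365 = 1,960 × 1.031484 = $2,021.71.
Effective yield on the $2,000 outlay: 2,021.71 / 2,000 − 1 = 0.010854 = 1.09%.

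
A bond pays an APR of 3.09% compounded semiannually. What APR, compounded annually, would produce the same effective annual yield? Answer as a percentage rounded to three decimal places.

3.114%

EAR = (1 + 0.0309/2)^2 − 1 = 0.031139.
Compounded annually, the equivalent nominal rate is the EAR itself: 3.114%.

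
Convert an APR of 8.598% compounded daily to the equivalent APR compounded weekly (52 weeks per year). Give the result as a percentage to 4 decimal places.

8.6041%

EAR = (1 + 0.08598/365)^365 − 1 = 0.089773.
Solve (1 + r/52)^52 = 1.089773: r/52 = 1.089773^(1/52) − 1 = 0.001655, so r = 0.086041 = 8.6041%.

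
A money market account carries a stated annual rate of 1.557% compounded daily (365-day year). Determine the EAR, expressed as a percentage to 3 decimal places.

1.569%

EAR = (1 + 0.01557/365)^365 − 1.
= (1 + 0.000043)^365 − 1 = 1.015692 − 1 = 1.569%.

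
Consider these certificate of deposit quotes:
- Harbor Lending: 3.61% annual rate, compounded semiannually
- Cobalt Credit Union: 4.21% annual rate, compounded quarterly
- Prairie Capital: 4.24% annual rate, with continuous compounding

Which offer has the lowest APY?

Harbor Lending

Harbor Lending: (1 + 0.0361/2)^2 − 1 = 3.643%
Cobalt Credit Union: (1 + 0.0421/4)^4 − 1 = 4.277%
Prairie Capital: e^0.0424 − 1 = 4.331%
The lowest effective annual rate is Harbor Lending at 3.643%.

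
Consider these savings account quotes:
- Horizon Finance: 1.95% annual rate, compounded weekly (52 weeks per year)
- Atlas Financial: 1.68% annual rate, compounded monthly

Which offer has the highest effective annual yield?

Horizon Finance

Horizon Finance: (1 + 0.0195/52)^52 − 1 = 1.969%
Atlas Financial: (1 + 0.0168/12)^12 − 1 = 1.693%
The highest effective annual rate is Horizon Finance at 1.969%.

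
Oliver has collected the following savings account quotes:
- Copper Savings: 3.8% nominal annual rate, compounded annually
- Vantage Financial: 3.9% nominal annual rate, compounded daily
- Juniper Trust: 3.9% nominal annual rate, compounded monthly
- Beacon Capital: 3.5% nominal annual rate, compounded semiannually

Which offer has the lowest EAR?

Beacon Capital

Copper Savings: compounded annually, EAR = 3.800%
Vantage Financial: (1 + 0.039/365)^365 − 1 = 3.977%
Juniper Trust: (1 + 0.039/12)^12 − 1 = 3.970%
Beacon Capital: (1 + 0.035/2)^2 − 1 = 3.531%
The lowest effective annual rate is Beacon Capital at 3.531%.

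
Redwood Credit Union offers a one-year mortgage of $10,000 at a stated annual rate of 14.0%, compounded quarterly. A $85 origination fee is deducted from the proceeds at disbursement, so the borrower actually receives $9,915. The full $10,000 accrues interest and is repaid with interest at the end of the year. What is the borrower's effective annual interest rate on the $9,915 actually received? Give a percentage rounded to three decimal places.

15.736%

Amount owed after one year: 10,000 × (1 + 0.140/4)^4 = 10,000 × 1.147523 = $11,475.23.
Effective rate on net proceeds: 11,475.23 / 9,915 − 1 = 0.157361 = 15.736%.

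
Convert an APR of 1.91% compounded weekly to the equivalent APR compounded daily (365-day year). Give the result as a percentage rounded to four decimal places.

1.9097%

EAR = (1 + 0.0191/52)^52 − 1 = 0.019280.
Solve (1 + r/365)^365 = 1.019280: r/365 = 1.019280^(1/365) − 1 = 0.000052, so r = 0.019097 = 1.9097%.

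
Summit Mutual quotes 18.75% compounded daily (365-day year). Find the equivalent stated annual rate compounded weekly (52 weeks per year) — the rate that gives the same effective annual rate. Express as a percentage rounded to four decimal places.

EAR = (1 + 0.1875/365)^365 − 1 = 0.206172.
Solve (1 + r/52)^52 = 1.206172: r/52 = 1.206172^(1/52) − 1 = 0.003611, so r = 0.187790 = 18.7790%.

18.7790%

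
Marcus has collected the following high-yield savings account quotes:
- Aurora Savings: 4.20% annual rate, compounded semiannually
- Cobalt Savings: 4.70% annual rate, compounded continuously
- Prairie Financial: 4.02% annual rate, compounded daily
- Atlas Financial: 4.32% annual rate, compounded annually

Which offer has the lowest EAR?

Aurora Savings: (1 + 0.0420/2)^2 − 1 = 4.244%
Cobalt Savings: e^0.0470 − 1 = 4.812%
Prairie Financial: (1 + 0.0402/365)^365 − 1 = 4.102%
Atlas Financial: compounded annually, EAR = 4.320%
The lowest effective annual rate is Prairie Financial at 4.102%.

Prairie Financial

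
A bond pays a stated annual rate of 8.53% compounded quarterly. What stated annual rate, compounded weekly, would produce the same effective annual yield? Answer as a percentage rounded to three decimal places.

8.447%

EAR = (1 + 0.0853/4)^4 − 1 = 0.088068.
Solve (1 + r/52)^52 = 1.088068: r/52 = 1.088068^(1/52) − 1 = 0.001624, so r = 0.084472 = 8.447%.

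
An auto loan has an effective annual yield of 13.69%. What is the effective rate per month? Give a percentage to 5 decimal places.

The per-month rate i satisfies (1 + i)^12 = 1 + 0.1369.
i = 1.1369^(1/12) − 1 = 0.0107495 = 1.07495%.

1.07495%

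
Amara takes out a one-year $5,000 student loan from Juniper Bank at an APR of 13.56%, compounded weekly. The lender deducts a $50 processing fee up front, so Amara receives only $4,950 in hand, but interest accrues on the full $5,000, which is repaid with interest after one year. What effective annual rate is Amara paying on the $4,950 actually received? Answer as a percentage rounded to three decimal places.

15.659%

Amount owed after one year: 5,000 × (1 + 0.1356/52)^52 = 5,000 × 1.145022 = $5,725.11.
Effective rate on net proceeds: 5,725.11 / 4,950 − 1 = 0.156587 = 15.659%.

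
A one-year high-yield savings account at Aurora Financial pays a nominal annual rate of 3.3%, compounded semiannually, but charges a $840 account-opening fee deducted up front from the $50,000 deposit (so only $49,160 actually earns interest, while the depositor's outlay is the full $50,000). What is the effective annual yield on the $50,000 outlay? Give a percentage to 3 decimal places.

1.591%

Value after one year: 49,160 × (1 + 0.033/2)^2 = 49,160 × 1.033272 = $50,795.66.
Effective yield on the $50,000 outlay: 50,795.66 / 50,000 − 1 = 0.015913 = 1.591%.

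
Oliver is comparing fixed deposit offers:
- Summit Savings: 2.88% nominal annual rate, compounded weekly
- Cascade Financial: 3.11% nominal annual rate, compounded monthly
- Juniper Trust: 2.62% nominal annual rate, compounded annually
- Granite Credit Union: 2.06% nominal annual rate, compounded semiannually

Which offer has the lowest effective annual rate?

Summit Savings: (1 + 0.0288/52)^52 − 1 = 2.921%
Cascade Financial: (1 + 0.0311/12)^12 − 1 = 3.155%
Juniper Trust: compounded annually, EAR = 2.620%
Granite Credit Union: (1 + 0.0206/2)^2 − 1 = 2.071%
The lowest effective annual rate is Granite Credit Union at 2.071%.

Granite Credit Union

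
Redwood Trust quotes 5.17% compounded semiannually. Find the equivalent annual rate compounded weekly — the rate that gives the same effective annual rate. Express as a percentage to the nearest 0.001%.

5.107%

EAR = (1 + 0.0517/2)^2 − 1 = 0.052368.
Solve (1 + r/52)^52 = 1.052368: r/52 = 1.052368^(1/52) − 1 = 0.000982, so r = 0.051068 = 5.107%.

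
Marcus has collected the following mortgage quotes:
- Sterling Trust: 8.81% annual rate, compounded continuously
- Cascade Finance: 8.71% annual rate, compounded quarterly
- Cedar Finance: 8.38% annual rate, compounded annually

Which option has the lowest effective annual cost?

Sterling Trust: e^0.0881 − 1 = 9.210%
Cascade Finance: (1 + 0.0871/4)^4 − 1 = 8.999%
Cedar Finance: compounded annually, EAR = 8.380%
The lowest effective annual rate is Cedar Finance at 8.380%.

Cedar Finance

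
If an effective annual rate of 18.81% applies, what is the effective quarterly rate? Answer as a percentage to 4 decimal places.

4.4031%

The per-quarter rate i satisfies (1 + i)^4 = 1 + 0.1881.
i = 1.1881^(1/4) − 1 = 0.0440307 = 4.4031%.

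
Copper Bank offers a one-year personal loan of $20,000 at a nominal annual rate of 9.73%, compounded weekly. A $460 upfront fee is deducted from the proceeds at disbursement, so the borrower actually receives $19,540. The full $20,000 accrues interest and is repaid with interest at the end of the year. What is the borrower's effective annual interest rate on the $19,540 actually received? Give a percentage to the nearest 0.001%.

12.804%

Amount owed after one year: 20,000 × (1 + 0.0973/52)^52 = 20,000 × 1.102091 = $22,041.82.
Effective rate on net proceeds: 22,041.82 / 19,540 − 1 = 0.128036 = 12.804%.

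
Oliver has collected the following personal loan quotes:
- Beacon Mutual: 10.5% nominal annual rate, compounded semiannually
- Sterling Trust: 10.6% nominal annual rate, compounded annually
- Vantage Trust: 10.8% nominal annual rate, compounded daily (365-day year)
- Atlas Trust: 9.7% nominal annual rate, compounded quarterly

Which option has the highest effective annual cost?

Vantage Trust

Beacon Mutual: (1 + 0.105/2)^2 − 1 = 10.776%
Sterling Trust: compounded annually, EAR = 10.600%
Vantage Trust: (1 + 0.108/365)^365 − 1 = 11.403%
Atlas Trust: (1 + 0.097/4)^4 − 1 = 10.059%
The highest effective annual rate is Vantage Trust at 11.403%.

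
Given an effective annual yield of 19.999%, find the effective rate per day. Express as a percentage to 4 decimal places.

0.0500%

The per-day rate i satisfies (1 + i)^365 = 1 + 0.19999.
i = 1.19999^(1/365) − 1 = 0.0004996 = 0.0500%.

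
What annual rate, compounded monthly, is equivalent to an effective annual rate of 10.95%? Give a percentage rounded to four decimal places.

(1 + r/12)^12 − 1 = 0.1095, so 1 + r/12 = 1.1095^(1/12).
r/12 = 0.008697, so r = 0.104361 = 10.4361%.

10.4361%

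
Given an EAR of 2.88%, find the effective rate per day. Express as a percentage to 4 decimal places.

0.0078%

The per-day rate i satisfies (1 + i)^365 = 1 + 0.0288.
i = 1.0288^(1/365) − 1 = 0.0000778 = 0.0078%.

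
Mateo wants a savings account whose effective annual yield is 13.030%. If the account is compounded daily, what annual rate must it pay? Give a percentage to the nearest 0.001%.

(1 + r/365)^365 − 1 = 0.13030, so 1 + r/365 = 1.13030^(1/365).
r/365 = 0.000336, so r = 0.122504 = 12.250%.

12.250%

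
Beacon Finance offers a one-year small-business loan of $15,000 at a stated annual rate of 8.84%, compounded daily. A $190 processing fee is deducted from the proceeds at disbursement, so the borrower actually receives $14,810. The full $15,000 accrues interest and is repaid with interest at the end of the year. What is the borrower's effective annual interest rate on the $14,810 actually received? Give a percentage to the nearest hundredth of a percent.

Amount owed after one year: 15,000 × (1 + 0.0884/365)^365 = 15,000 × 1.092413 = $16,386.20.
Effective rate on net proceeds: 16,386.20 / 14,810 − 1 = 0.106428 = 10.64%.

10.64%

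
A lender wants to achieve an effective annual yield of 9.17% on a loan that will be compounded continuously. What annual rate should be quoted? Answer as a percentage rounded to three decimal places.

Continuous: nominal r satisfies e^r − 1 = 0.0917.
r = ln(1 + 0.0917) = ln(1.0917) = 0.087736 = 8.774%.

8.774%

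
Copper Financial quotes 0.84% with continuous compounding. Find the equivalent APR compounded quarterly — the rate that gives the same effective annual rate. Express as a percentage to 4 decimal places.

EAR under continuous compounding: e^0.0084 − 1 = 0.008435.
Solve (1 + r/4)^4 = 1.008435: r/4 = 1.008435^(1/4) − 1 = 0.002102, so r = 0.008409 = 0.8409%.

0.8409%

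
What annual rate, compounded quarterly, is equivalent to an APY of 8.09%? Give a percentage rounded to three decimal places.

(1 + r/4)^4 − 1 = 0.0809, so 1 + r/4 = 1.0809^(1/4).
r/4 = 0.019639, so r = 0.078555 = 7.856%.

7.856%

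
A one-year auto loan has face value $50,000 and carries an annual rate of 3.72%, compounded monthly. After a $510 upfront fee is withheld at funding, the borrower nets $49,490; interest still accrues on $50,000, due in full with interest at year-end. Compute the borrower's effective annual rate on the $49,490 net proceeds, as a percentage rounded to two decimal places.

Amount owed after one year: 50,000 × (1 + 0.0372/12)^12 = 50,000 × 1.037841 = $51,892.04.
Effective rate on net proceeds: 51,892.04 / 49,490 − 1 = 0.048536 = 4.85%.

4.85%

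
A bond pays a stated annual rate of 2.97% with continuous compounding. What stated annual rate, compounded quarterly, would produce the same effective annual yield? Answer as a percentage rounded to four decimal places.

EAR under continuous compounding: e^0.0297 − 1 = 0.030145.
Solve (1 + r/4)^4 = 1.030145: r/4 = 1.030145^(1/4) − 1 = 0.007453, so r = 0.029811 = 2.9811%.

2.9811%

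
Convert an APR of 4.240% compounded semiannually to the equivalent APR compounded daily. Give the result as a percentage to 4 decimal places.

EAR = (1 + 0.04240/2)^2 − 1 = 0.042849.
Solve (1 + r/365)^365 = 1.042849: r/365 = 1.042849^(1/365) − 1 = 0.000115, so r = 0.041959 = 4.1959%.

4.1959%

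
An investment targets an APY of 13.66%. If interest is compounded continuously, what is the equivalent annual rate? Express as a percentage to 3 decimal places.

Continuous: nominal r satisfies e^r − 1 = 0.1366.
r = ln(1 + 0.1366) = ln(1.1366) = 0.128041 = 12.804%.

12.804%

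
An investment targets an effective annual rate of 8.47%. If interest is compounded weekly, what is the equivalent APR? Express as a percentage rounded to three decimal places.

8.137%

(1 + r/52)^52 − 1 = 0.0847, so 1 + r/52 = 1.0847^(1/52).
r/52 = 0.001565, so r = 0.081367 = 8.137%.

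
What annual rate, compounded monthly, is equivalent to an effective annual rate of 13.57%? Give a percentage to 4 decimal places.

12.7926%

(1 + r/12)^12 − 1 = 0.1357, so 1 + r/12 = 1.1357^(1/12).
r/12 = 0.010661, so r = 0.127926 = 12.7926%.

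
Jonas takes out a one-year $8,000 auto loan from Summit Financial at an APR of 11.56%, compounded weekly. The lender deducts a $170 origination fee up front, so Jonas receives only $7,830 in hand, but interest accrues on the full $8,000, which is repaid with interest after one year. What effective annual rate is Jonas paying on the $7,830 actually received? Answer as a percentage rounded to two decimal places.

Amount owed after one year: 8,000 × (1 + 0.1156/52)^52 = 8,000 × 1.122403 = $8,979.22.
Effective rate on net proceeds: 8,979.22 / 7,830 − 1 = 0.146772 = 14.68%.

14.68%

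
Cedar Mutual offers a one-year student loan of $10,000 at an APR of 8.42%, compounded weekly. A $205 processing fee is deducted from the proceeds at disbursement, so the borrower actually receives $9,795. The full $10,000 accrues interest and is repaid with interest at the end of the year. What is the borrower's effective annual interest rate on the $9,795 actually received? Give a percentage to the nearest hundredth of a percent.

11.05%

Amount owed after one year: 10,000 × (1 + 0.0842/52)^52 = 10,000 × 1.087772 = $10,877.72.
Effective rate on net proceeds: 10,877.72 / 9,795 − 1 = 0.110538 = 11.05%.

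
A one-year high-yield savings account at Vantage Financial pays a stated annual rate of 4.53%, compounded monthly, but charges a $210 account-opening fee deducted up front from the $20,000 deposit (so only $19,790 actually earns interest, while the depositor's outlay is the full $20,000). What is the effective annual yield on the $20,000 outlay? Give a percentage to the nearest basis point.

Value after one year: 19,790 × (1 + 0.0453/12)^12 = 19,790 × 1.046252 = $20,705.34.
Effective yield on the $20,000 outlay: 20,705.34 / 20,000 − 1 = 0.035267 = 3.53%.

3.53%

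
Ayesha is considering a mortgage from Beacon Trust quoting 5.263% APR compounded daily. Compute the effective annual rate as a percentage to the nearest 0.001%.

5.404%

EAR = (1 + 0.05263/365)^365 − 1.
= (1 + 0.000144)^365 − 1 = 1.054036 − 1 = 5.404%.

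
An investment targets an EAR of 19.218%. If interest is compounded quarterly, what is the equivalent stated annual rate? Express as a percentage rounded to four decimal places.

17.9703%

(1 + r/4)^4 − 1 = 0.19218, so 1 + r/4 = 1.19218^(1/4).
r/4 = 0.044926, so r = 0.179703 = 17.9703%.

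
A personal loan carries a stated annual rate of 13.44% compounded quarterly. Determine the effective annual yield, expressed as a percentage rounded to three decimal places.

14.133%

EAR = (1 + 0.1344/4)^4 − 1.
= (1 + 0.033600)^4 − 1 = 1.141327 − 1 = 14.133%.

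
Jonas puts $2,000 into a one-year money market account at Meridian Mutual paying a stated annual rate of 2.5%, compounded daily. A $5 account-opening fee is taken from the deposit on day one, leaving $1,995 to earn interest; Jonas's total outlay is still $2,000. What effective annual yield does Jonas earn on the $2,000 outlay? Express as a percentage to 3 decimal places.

2.275%

Value after one year: 1,995 × (1 + 0.025/365)^365 = 1,995 × 1.025314 = $2,045.50.
Effective yield on the $2,000 outlay: 2,045.50 / 2,000 − 1 = 0.022751 = 2.275%.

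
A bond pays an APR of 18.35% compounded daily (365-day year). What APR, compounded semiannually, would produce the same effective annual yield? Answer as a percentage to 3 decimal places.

19.213%

EAR = (1 + 0.1835/365)^365 − 1 = 0.201360.
Solve (1 + r/2)^2 = 1.201360: r/2 = 1.201360^(1/2) − 1 = 0.096065, so r = 0.192131 = 19.213%.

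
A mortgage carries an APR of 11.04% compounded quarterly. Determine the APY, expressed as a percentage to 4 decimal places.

11.5055%

EAR = (1 + 0.1104/4)^4 − 1.
= (1 + 0.027600)^4 − 1 = 1.115055 − 1 = 11.5055%.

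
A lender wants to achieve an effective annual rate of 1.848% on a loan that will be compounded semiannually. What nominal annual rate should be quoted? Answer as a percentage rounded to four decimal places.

(1 + r/2)^2 − 1 = 0.01848, so 1 + r/2 = 1.01848^(1/2).
r/2 = 0.009198, so r = 0.018395 = 1.8395%.

1.8395%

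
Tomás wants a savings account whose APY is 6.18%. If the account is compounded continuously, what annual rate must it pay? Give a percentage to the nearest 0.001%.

Continuous: nominal r satisfies e^r − 1 = 0.0618.
r = ln(1 + 0.0618) = ln(1.0618) = 0.059966 = 5.997%.

5.997%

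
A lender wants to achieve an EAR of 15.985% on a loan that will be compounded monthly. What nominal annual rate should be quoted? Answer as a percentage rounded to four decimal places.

14.9211%

(1 + r/12)^12 − 1 = 0.15985, so 1 + r/12 = 1.15985^(1/12).
r/12 = 0.012434, so r = 0.149211 = 14.9211%.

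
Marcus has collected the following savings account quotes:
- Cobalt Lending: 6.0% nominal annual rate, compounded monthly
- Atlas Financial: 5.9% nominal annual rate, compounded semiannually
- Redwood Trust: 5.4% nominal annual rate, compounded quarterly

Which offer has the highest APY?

Cobalt Lending: (1 + 0.060/12)^12 − 1 = 6.168%
Atlas Financial: (1 + 0.059/2)^2 − 1 = 5.987%
Redwood Trust: (1 + 0.054/4)^4 − 1 = 5.510%
The highest effective annual rate is Cobalt Lending at 6.168%.

Cobalt Lending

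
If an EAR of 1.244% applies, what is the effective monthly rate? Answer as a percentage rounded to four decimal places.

0.1031%

The per-month rate i satisfies (1 + i)^12 = 1 + 0.01244.
i = 1.01244^(1/12) − 1 = 0.0010308 = 0.1031%.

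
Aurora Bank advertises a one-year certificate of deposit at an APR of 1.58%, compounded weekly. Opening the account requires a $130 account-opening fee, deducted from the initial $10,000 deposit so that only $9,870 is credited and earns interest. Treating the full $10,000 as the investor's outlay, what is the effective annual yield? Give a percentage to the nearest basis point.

0.27%

Value after one year: 9,870 × (1 + 0.0158/52)^52 = 9,870 × 1.015923 = $10,027.16.
Effective yield on the $10,000 outlay: 10,027.16 / 10,000 − 1 = 0.002716 = 0.27%.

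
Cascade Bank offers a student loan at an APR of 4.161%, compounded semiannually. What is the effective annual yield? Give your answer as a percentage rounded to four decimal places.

EAR = (1 + 0.04161/2)^2 − 1.
= 1.042043 − 1 = 4.2043%.

4.2043%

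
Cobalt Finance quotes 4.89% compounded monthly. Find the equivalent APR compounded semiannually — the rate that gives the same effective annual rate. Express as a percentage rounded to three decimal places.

EAR = (1 + 0.0489/12)^12 − 1 = 0.050011.
Solve (1 + r/2)^2 = 1.050011: r/2 = 1.050011^(1/2) − 1 = 0.024700, so r = 0.049401 = 4.940%.

4.940%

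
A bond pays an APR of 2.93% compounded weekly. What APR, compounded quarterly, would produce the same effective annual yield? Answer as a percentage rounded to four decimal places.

2.9399%

EAR = (1 + 0.0293/52)^52 − 1 = 0.029725.
Solve (1 + r/4)^4 = 1.029725: r/4 = 1.029725^(1/4) − 1 = 0.007350, so r = 0.029399 = 2.9399%.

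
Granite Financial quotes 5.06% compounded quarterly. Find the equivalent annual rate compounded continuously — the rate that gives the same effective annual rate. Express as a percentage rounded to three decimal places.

5.028%

EAR = (1 + 0.0506/4)^4 − 1 = 0.051568.
Equivalent continuous rate: r = ln(1 + 0.051568) = 0.050283 = 5.028%.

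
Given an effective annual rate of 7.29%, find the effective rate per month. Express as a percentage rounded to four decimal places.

0.5881%

The per-month rate i satisfies (1 + i)^12 = 1 + 0.0729.
i = 1.0729^(1/12) − 1 = 0.0058810 = 0.5881%.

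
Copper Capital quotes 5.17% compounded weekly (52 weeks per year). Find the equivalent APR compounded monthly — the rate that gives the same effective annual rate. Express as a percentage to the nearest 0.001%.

5.179%

EAR = (1 + 0.0517/52)^52 − 1 = 0.053033.
Solve (1 + r/12)^12 = 1.053033: r/12 = 1.053033^(1/12) − 1 = 0.004315, so r = 0.051786 = 5.179%.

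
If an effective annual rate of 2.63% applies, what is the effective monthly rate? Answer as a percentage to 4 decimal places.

The per-month rate i satisfies (1 + i)^12 = 1 + 0.0263.
i = 1.0263^(1/12) − 1 = 0.0021657 = 0.2166%.

0.2166%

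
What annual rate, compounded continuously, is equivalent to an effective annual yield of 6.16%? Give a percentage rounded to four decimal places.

Continuous: nominal r satisfies e^r − 1 = 0.0616.
r = ln(1 + 0.0616) = ln(1.0616) = 0.059777 = 5.9777%.

5.9777%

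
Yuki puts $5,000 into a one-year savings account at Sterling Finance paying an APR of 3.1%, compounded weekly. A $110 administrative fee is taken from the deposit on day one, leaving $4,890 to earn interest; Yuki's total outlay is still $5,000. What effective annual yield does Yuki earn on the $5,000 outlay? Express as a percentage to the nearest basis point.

0.88%

Value after one year: 4,890 × (1 + 0.031/52)^52 = 4,890 × 1.031476 = $5,043.92.
Effective yield on the $5,000 outlay: 5,043.92 / 5,000 − 1 = 0.008784 = 0.88%.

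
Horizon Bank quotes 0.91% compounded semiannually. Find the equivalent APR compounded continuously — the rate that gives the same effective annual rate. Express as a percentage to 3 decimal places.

0.908%

EAR = (1 + 0.0091/2)^2 − 1 = 0.009121.
Equivalent continuous rate: r = ln(1 + 0.009121) = 0.009079 = 0.908%.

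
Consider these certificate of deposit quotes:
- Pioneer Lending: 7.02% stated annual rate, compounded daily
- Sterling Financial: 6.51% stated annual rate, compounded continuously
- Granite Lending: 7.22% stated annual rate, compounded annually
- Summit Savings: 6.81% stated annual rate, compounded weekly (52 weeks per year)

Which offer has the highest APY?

Pioneer Lending: (1 + 0.0702/365)^365 − 1 = 7.272%
Sterling Financial: e^0.0651 − 1 = 6.727%
Granite Lending: compounded annually, EAR = 7.220%
Summit Savings: (1 + 0.0681/52)^52 − 1 = 7.042%
The highest effective annual rate is Pioneer Lending at 7.272%.

Pioneer Lending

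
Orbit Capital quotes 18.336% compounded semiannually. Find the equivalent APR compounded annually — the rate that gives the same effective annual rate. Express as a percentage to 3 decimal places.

19.177%

EAR = (1 + 0.18336/2)^2 − 1 = 0.191765.
Compounded annually, the equivalent nominal rate is the EAR itself: 19.177%.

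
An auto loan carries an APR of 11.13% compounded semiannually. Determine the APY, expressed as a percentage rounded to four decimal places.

EAR = (1 + 0.1113/2)^2 − 1.
= (1 + 0.055650)^2 − 1 = 1.114397 − 1 = 11.4397%.

11.4397%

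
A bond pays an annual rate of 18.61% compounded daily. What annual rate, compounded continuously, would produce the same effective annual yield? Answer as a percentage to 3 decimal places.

18.605%

EAR = (1 + 0.1861/365)^365 − 1 = 0.204486.
Equivalent continuous rate: r = ln(1 + 0.204486) = 0.186053 = 18.605%.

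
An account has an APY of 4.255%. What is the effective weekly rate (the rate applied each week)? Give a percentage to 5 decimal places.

0.08017%

The per-week rate i satisfies (1 + i)^52 = 1 + 0.04255.
i = 1.04255^(1/52) − 1 = 0.0008017 = 0.08017%.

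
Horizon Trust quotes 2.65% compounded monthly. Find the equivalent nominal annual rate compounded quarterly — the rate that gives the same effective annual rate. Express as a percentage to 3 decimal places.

2.656%

EAR = (1 + 0.0265/12)^12 − 1 = 0.026824.
Solve (1 + r/4)^4 = 1.026824: r/4 = 1.026824^(1/4) − 1 = 0.006640, so r = 0.026559 = 2.656%.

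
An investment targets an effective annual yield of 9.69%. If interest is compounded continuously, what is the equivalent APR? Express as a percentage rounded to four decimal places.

9.2488%

Continuous: nominal r satisfies e^r − 1 = 0.0969.
r = ln(1 + 0.0969) = ln(1.0969) = 0.092488 = 9.2488%.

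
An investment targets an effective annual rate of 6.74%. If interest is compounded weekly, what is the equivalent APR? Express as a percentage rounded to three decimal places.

(1 + r/52)^52 − 1 = 0.0674, so 1 + r/52 = 1.0674^(1/52).
r/52 = 0.001255, so r = 0.065267 = 6.527%.

6.527%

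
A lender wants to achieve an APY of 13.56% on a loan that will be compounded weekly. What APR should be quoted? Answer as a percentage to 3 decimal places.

12.732%

(1 + r/52)^52 − 1 = 0.1356, so 1 + r/52 = 1.1356^(1/52).
r/52 = 0.002448, so r = 0.127317 = 12.732%.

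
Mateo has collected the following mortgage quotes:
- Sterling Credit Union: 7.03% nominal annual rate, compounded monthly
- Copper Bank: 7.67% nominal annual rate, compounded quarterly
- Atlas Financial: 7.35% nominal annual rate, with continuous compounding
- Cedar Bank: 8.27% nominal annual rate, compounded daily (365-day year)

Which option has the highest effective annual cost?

Sterling Credit Union: (1 + 0.0703/12)^12 − 1 = 7.261%
Copper Bank: (1 + 0.0767/4)^4 − 1 = 7.893%
Atlas Financial: e^0.0735 − 1 = 7.627%
Cedar Bank: (1 + 0.0827/365)^365 − 1 = 8.621%
The highest effective annual rate is Cedar Bank at 8.621%.

Cedar Bank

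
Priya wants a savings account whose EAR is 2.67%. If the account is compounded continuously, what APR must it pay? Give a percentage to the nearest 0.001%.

Continuous: nominal r satisfies e^r − 1 = 0.0267.
r = ln(1 + 0.0267) = ln(1.0267) = 0.026350 = 2.635%.

2.635%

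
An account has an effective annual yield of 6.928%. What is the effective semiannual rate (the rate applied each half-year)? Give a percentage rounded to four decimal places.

3.4060%

The per-half-year rate i satisfies (1 + i)^2 = 1 + 0.06928.
i = 1.06928^(1/2) − 1 = 0.0340600 = 3.4060%.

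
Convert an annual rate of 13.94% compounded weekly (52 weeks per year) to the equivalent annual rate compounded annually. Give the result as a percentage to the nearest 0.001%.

EAR = (1 + 0.1394/52)^52 − 1 = 0.149369.
Compounded annually, the equivalent nominal rate is the EAR itself: 14.937%.

14.937%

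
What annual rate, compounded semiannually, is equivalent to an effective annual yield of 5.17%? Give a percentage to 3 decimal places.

(1 + r/2)^2 − 1 = 0.0517, so 1 + r/2 = 1.0517^(1/2).
r/2 = 0.025524, so r = 0.051049 = 5.105%.

5.105%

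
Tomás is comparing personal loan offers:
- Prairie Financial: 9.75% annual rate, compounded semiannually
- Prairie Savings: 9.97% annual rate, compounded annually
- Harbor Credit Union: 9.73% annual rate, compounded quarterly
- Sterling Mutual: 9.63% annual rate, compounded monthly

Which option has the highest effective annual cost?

Prairie Financial: (1 + 0.0975/2)^2 − 1 = 9.988%
Prairie Savings: compounded annually, EAR = 9.970%
Harbor Credit Union: (1 + 0.0973/4)^4 − 1 = 10.091%
Sterling Mutual: (1 + 0.0963/12)^12 − 1 = 10.067%
The highest effective annual rate is Harbor Credit Union at 10.091%.

Harbor Credit Union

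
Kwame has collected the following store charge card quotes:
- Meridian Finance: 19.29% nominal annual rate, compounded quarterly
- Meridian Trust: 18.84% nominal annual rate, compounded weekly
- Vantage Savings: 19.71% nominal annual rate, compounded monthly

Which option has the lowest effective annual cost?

Meridian Finance: (1 + 0.1929/4)^4 − 1 = 20.731%
Meridian Trust: (1 + 0.1884/52)^52 − 1 = 20.691%
Vantage Savings: (1 + 0.1971/12)^12 − 1 = 21.592%
The lowest effective annual rate is Meridian Trust at 20.691%.

Meridian Trust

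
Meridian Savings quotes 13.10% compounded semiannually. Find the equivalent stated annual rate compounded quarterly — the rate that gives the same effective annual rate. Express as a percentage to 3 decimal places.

EAR = (1 + 0.1310/2)^2 − 1 = 0.135290.
Solve (1 + r/4)^4 = 1.135290: r/4 = 1.135290^(1/4) − 1 = 0.032231, so r = 0.128922 = 12.892%.

12.892%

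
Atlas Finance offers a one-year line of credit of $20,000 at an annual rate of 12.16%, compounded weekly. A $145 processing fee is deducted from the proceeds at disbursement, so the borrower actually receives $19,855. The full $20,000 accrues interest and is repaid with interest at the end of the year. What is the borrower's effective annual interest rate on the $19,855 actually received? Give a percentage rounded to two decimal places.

13.74%

Amount owed after one year: 20,000 × (1 + 0.1216/52)^52 = 20,000 × 1.129142 = $22,582.84.
Effective rate on net proceeds: 22,582.84 / 19,855 − 1 = 0.137388 = 13.74%.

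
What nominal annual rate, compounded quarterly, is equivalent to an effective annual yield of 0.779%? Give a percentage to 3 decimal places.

0.777%

(1 + r/4)^4 − 1 = 0.00779, so 1 + r/4 = 1.00779^(1/4).
r/4 = 0.001942, so r = 0.007767 = 0.777%.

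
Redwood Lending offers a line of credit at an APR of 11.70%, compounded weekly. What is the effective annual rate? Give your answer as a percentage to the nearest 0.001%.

12.397%

EAR = (1 + 0.1170/52)^52 − 1.
= 1.123972 − 1 = 12.397%.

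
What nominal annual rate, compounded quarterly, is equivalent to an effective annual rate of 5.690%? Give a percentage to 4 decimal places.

(1 + r/4)^4 − 1 = 0.05690, so 1 + r/4 = 1.05690^(1/4).
r/4 = 0.013931, so r = 0.055725 = 5.5725%.

5.5725%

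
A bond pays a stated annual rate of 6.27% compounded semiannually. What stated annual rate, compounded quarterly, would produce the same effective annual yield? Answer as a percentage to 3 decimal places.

6.222%

EAR = (1 + 0.0627/2)^2 − 1 = 0.063683.
Solve (1 + r/4)^4 = 1.063683: r/4 = 1.063683^(1/4) − 1 = 0.015554, so r = 0.062216 = 6.222%.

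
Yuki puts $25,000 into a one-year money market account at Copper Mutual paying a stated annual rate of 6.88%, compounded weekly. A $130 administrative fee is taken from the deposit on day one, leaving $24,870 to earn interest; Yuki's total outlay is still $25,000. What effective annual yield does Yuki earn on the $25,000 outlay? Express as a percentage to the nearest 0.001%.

Value after one year: 24,870 × (1 + 0.0688/52)^52 = 24,870 × 1.071173 = $26,640.08.
Effective yield on the $25,000 outlay: 26,640.08 / 25,000 − 1 = 0.065603 = 6.560%.

6.560%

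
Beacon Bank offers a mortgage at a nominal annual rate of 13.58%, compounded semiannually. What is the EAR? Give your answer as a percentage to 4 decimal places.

14.0410%

EAR = (1 + 0.1358/2)^2 − 1.
= 1.140410 − 1 = 14.0410%.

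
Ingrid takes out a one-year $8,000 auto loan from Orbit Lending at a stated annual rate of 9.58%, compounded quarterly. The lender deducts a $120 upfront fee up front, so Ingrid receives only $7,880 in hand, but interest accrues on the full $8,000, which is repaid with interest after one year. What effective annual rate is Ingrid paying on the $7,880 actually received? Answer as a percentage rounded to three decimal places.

11.604%

Amount owed after one year: 8,000 × (1 + 0.0958/4)^4 = 8,000 × 1.099297 = $8,794.38.
Effective rate on net proceeds: 8,794.38 / 7,880 − 1 = 0.116037 = 11.604%.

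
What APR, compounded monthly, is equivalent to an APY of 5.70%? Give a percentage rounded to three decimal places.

5.556%

(1 + r/12)^12 − 1 = 0.0570, so 1 + r/12 = 1.0570^(1/12).
r/12 = 0.004630, so r = 0.055563 = 5.556%.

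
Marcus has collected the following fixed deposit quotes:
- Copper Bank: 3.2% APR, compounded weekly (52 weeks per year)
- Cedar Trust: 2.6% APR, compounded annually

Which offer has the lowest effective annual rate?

Cedar Trust

Copper Bank: (1 + 0.032/52)^52 − 1 = 3.251%
Cedar Trust: compounded annually, EAR = 2.600%
The lowest effective annual rate is Cedar Trust at 2.600%.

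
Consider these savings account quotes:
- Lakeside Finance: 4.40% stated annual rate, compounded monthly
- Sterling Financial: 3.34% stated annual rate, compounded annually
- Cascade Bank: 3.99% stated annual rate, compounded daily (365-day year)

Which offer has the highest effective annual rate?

Lakeside Finance

Lakeside Finance: (1 + 0.0440/12)^12 − 1 = 4.490%
Sterling Financial: compounded annually, EAR = 3.340%
Cascade Bank: (1 + 0.0399/365)^365 − 1 = 4.070%
The highest effective annual rate is Lakeside Finance at 4.490%.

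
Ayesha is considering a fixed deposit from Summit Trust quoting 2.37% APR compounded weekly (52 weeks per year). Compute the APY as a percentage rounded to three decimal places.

EAR = (1 + 0.0237/52)^52 − 1.
= (1 + 0.000456)^52 − 1 = 1.023978 − 1 = 2.398%.

2.398%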